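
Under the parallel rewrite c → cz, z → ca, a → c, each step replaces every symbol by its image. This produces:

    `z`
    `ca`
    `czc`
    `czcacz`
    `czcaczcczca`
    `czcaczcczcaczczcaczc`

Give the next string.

Rewriting the 20 symbols of czcaczcczcaczczcaczc one by one yields cz ca cz c cz ca cz cz ca cz c cz ca cz ca cz c cz ca cz; concatenated:

czcaczcczcaczczcaczcczcaczcaczcczcacz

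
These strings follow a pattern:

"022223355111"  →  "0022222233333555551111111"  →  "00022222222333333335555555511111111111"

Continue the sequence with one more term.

000022222222223333333333355555555555111111111111111

Reading off run lengths: 0 runs 1, 2, 3; 2 runs 4, 6, 8; 3 runs 2, 5, 8; 5 runs 2, 5, 8; 1 runs 3, 7, 11 — each is linear in n (n = 1, 2, …).
At n = 4 the blocks have lengths 4, 10, 11, 11, 15.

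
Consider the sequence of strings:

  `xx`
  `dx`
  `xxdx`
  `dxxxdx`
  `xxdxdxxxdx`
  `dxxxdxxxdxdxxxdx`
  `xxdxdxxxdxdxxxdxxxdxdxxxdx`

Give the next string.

dxxxdxxxdxdxxxdxxxdxdxxxdxdxxxdxxxdxdxxxdx

Each term (from the third on) is the two preceding terms concatenated in order: term 3 = xx·dx = xxdx.
So term 8 is dxxxdxxxdxdxxxdx·xxdxdxxxdxdxxxdxxxdxdxxxdx.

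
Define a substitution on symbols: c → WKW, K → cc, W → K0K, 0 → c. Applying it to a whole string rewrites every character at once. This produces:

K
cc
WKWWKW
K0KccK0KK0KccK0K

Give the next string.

cccccWKWWKWccccccccccWKWWKWccccc

φ(K0KccK0KK0KccK0K) expands symbol-by-symbol to cc c cc WKW WKW cc c cc cc c cc WKW WKW cc c cc; joining the 16 pieces gives the next term.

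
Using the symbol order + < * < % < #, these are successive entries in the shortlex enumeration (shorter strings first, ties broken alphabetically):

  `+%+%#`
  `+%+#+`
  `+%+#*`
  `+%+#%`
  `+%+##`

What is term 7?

+%*+*

Continuing the enumeration 2 steps past +%+##: +%+## → +%*++ → (answer).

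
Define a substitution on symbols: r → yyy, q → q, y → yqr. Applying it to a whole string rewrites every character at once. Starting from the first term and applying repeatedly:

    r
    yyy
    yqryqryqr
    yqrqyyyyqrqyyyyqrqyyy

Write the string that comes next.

φ(yqrqyyyyqrqyyyyqrqyyy) expands symbol-by-symbol to yqr q yyy q yqr yqr yqr yqr q yyy q yqr yqr yqr yqr q yyy q yqr yqr yqr; joining the 21 pieces gives the next term.

yqrqyyyqyqryqryqryqrqyyyqyqryqryqryqrqyyyqyqryqryqr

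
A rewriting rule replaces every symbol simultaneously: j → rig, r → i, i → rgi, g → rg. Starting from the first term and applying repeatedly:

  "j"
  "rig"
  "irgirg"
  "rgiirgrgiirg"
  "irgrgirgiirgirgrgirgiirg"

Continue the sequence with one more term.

φ(irgrgirgiirgirgrgirgiirg) expands symbol-by-symbol to rgi i rg i rg rgi i rg rgi rgi i rg rgi i rg i rg rgi i rg rgi rgi i rg; joining the 24 pieces gives the next term.

rgiirgirgrgiirgrgirgiirgrgiirgirgrgiirgrgirgiirg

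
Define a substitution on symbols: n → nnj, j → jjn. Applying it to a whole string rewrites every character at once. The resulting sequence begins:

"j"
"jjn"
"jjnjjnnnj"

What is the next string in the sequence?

jjnjjnnnjjjnjjnnnjnnjnnjjjn

Expanding jjnjjnnnj: j→jjn, j→jjn, n→nnj, j→jjn, j→jjn, n→nnj, n→nnj, n→nnj, j→jjn. Concatenated: jjn jjn nnj jjn jjn nnj nnj nnj jjn.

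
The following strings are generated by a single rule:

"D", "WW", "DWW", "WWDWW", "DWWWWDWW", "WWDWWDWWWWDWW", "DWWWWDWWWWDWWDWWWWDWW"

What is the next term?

WWDWWDWWWWDWWDWWWWDWWWWDWWDWWWWDWW

Each term (from the third on) is the two preceding terms concatenated in order: term 3 = D·WW = DWW.
So term 8 is WWDWWDWWWWDWW·DWWWWDWWWWDWWDWWWWDWW.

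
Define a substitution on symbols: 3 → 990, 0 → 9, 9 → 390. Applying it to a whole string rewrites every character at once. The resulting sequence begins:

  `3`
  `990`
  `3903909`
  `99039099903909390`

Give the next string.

Applying the rule to each of the 17 symbols of 99039099903909390 gives the pieces 390 390 9 990 390 9 390 390 390 9 990 390 9 390 990 390 9, which concatenate to the answer.

39039099903909390390390999039093909903909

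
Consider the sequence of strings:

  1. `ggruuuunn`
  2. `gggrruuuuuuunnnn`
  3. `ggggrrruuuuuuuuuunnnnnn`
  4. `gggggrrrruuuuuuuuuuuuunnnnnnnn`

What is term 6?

gggggggrrrrrruuuuuuuuuuuuuuuuuuunnnnnnnnnnnn

Term n consists of n+1 g's, followed by n r's, followed by 3n+1 u's, followed by 2n n's (n = 1, 2, …).
At n = 6 the blocks have lengths 7, 6, 19, 12.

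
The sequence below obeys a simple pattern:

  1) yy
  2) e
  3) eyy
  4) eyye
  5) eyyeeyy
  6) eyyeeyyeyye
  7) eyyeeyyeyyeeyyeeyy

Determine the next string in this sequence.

eyyeeyyeyyeeyyeeyyeyyeeyyeyye

This is a Fibonacci-style word recurrence s(k) = s(k−1)·s(k−2): e.g. e·yy = eyy.
So term 8 is eyyeeyyeyyeeyyeeyy·eyyeeyyeyye.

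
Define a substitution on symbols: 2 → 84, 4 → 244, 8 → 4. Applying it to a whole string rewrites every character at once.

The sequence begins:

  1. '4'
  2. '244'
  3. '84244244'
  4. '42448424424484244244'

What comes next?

Applying the rule to each of the 20 symbols of 42448424424484244244 gives the pieces 244 84 244 244 4 244 84 244 244 84 244 244 4 244 84 244 244 84 244 244, which concatenate to the answer.

244842442444244842442448424424442448424424484244244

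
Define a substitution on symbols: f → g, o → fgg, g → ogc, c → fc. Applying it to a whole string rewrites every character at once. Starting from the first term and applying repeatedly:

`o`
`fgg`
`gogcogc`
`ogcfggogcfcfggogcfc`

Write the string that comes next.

Rewriting the 19 symbols of ogcfggogcfcfggogcfc one by one yields fgg ogc fc g ogc ogc fgg ogc fc g fc g ogc ogc fgg ogc fc g fc; concatenated:

fggogcfcgogcogcfggogcfcgfcgogcogcfggogcfcgfc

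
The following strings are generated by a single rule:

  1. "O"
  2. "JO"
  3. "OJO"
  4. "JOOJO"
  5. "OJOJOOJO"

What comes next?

This is a Fibonacci-style word recurrence s(k) = s(k−2)·s(k−1): e.g. O·JO = OJO.
So term 6 is JOOJO·OJOJOOJO.

JOOJOOJOJOOJO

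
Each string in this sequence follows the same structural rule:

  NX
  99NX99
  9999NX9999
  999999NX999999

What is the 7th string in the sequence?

Every step adds 99 to the front and 99 to the end of the previous string.
From 999999NX999999, 3 further steps: 999999NX999999 → 99999999NX99999999 → 9999999999NX9999999999 → (answer).

999999999999NX999999999999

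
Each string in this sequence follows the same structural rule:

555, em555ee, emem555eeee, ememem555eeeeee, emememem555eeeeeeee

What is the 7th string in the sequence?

emememememem555eeeeeeeeeeee

Every step adds em to the front and ee to the end of the previous string.
From emememem555eeeeeeee, 2 further steps: emememem555eeeeeeee → ememememem555eeeeeeeeee → (answer).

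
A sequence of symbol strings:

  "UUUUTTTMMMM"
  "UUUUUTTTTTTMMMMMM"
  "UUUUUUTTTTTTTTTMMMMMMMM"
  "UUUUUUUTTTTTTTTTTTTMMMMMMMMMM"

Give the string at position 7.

Reading off run lengths: U runs 4, 5, 6, 7; T runs 3, 6, 9, 12; M runs 4, 6, 8, 10 — each is linear in n (n = 1, 2, …).
For term 7, n = 7, so the run lengths are 10, 21, 16.

UUUUUUUUUUTTTTTTTTTTTTTTTTTTTTTMMMMMMMMMMMMMMMM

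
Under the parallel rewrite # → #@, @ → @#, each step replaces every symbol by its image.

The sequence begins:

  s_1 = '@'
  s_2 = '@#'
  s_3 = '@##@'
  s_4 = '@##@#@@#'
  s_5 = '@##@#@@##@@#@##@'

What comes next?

Rewriting the 16 symbols of @##@#@@##@@#@##@ one by one yields @# #@ #@ @# #@ @# @# #@ #@ @# @# #@ @# #@ #@ @#; concatenated:

@##@#@@##@@#@##@#@@#@##@@##@#@@#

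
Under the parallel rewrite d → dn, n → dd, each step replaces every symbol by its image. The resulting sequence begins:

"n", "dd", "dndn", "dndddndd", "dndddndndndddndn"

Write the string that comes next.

dndddndndndddndddndddndndndddndd

φ(dndddndndndddndn) expands symbol-by-symbol to dn dd dn dn dn dd dn dd dn dd dn dn dn dd dn dd; joining the 16 pieces gives the next term.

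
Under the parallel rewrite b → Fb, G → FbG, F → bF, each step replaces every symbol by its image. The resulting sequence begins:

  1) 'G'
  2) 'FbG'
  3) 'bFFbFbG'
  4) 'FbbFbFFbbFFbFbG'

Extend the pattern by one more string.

bFFbFbbFFbbFbFFbFbbFbFFbbFFbFbG

Applying the rule to each of the 15 symbols of FbbFbFFbbFFbFbG gives the pieces bF Fb Fb bF Fb bF bF Fb Fb bF bF Fb bF Fb FbG, which concatenate to the answer.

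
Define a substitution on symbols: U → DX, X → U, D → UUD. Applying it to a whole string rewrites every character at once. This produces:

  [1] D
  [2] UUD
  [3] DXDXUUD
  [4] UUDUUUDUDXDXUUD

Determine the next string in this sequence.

Rewriting the 15 symbols of UUDUUUDUDXDXUUD one by one yields DX DX UUD DX DX DX UUD DX UUD U UUD U DX DX UUD; concatenated:

DXDXUUDDXDXDXUUDDXUUDUUUDUDXDXUUD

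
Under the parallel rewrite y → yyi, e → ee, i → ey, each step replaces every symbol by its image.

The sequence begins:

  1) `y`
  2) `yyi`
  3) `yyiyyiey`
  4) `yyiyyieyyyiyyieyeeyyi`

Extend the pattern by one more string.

Rewriting the 21 symbols of yyiyyieyyyiyyieyeeyyi one by one yields yyi yyi ey yyi yyi ey ee yyi yyi yyi ey yyi yyi ey ee yyi ee ee yyi yyi ey; concatenated:

yyiyyieyyyiyyieyeeyyiyyiyyieyyyiyyieyeeyyieeeeyyiyyiey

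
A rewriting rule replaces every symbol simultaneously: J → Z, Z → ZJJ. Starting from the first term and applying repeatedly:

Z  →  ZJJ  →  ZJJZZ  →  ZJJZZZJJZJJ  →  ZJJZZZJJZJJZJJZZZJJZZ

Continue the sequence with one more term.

Rewriting the 21 symbols of ZJJZZZJJZJJZJJZZZJJZZ one by one yields ZJJ Z Z ZJJ ZJJ ZJJ Z Z ZJJ Z Z ZJJ Z Z ZJJ ZJJ ZJJ Z Z ZJJ ZJJ; concatenated:

ZJJZZZJJZJJZJJZZZJJZZZJJZZZJJZJJZJJZZZJJZJJ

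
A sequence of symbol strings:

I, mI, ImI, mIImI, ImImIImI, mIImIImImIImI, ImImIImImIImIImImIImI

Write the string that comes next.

mIImIImImIImIImImIImImIImIImImIImI

This is a Fibonacci-style word recurrence s(k) = s(k−2)·s(k−1): e.g. I·mI = ImI.
The next term joins mIImIImImIImI and ImImIImImIImIImImIImI.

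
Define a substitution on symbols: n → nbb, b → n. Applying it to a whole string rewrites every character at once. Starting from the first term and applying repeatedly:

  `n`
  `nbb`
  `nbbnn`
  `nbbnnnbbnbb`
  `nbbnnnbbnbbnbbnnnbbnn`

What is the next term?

Replace each of the 21 characters of nbbnnnbbnbbnbbnnnbbnn in place — nbb n n nbb nbb nbb n n nbb n n nbb n n nbb nbb nbb n n nbb nbb — and concatenate.

nbbnnnbbnbbnbbnnnbbnnnbbnnnbbnbbnbbnnnbbnbb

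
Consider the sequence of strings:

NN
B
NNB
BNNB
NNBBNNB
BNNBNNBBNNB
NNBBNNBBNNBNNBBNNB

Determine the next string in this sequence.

BNNBNNBBNNBNNBBNNBBNNBNNBBNNB

This is a Fibonacci-style word recurrence s(k) = s(k−2)·s(k−1): e.g. NN·B = NNB.
The next term joins BNNBNNBBNNB and NNBBNNBBNNBNNBBNNB.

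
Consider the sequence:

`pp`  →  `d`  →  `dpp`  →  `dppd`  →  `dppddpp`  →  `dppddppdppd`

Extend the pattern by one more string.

dppddppdppddppddpp

From term 3 onward, concatenate the last term with the second-to-last: d·pp = dpp, dpp·d = dppd, …
So term 7 is dppddppdppd·dppddpp.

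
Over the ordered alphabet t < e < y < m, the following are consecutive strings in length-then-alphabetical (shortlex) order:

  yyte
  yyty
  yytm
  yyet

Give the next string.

Treat yyet as a base-4 numeral over the given alphabet and add one, carrying through any trailing m's.

yyee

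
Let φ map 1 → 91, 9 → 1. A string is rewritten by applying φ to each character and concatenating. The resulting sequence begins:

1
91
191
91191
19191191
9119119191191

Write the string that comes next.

φ(9119119191191) expands symbol-by-symbol to 1 91 91 1 91 91 1 91 1 91 91 1 91; joining the 13 pieces gives the next term.

191911919119119191191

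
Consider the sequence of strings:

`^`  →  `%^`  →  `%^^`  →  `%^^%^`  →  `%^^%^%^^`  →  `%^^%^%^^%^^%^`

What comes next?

%^^%^%^^%^^%^%^^%^%^^

From term 3 onward, concatenate the last term with the second-to-last: %^·^ = %^^, %^^·%^ = %^^%^, …
So term 7 is %^^%^%^^%^^%^·%^^%^%^^.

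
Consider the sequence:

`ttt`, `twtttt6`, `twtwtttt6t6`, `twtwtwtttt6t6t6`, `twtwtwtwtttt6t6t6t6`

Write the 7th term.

Every step adds tw to the front and t6 to the end of the previous string.
From twtwtwtwtttt6t6t6t6, 2 further steps: twtwtwtwtttt6t6t6t6 → twtwtwtwtwtttt6t6t6t6t6 → (answer).

twtwtwtwtwtwtttt6t6t6t6t6t6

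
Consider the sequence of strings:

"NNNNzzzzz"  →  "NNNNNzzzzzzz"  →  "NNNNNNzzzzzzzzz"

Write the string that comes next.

Term n consists of n+1 N's, followed by 2n-1 z's, where the shown terms are n = 3, 4, 5.
At n = 6 the blocks have lengths 7, 11.

NNNNNNNzzzzzzzzzzz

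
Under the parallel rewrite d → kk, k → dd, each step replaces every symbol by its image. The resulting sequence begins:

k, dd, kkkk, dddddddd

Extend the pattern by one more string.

kkkkkkkkkkkkkkkk

Expanding dddddddd: d→kk, d→kk, d→kk, d→kk, d→kk, d→kk, d→kk, d→kk. Concatenated: kk kk kk kk kk kk kk kk.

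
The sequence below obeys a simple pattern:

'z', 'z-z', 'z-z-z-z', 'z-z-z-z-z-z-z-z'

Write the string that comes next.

s(k+1) = s(k)·-·s(k) — each term doubles the last with '-' between the halves.
So the next term is two copies of z-z-z-z-z-z-z-z with '-' between the halves.

z-z-z-z-z-z-z-z-z-z-z-z-z-z-z-z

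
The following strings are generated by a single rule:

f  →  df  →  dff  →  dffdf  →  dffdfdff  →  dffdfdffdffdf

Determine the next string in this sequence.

dffdfdffdffdfdffdfdff

This is a Fibonacci-style word recurrence s(k) = s(k−1)·s(k−2): e.g. df·f = dff.
So term 7 is dffdfdffdffdf·dffdfdff.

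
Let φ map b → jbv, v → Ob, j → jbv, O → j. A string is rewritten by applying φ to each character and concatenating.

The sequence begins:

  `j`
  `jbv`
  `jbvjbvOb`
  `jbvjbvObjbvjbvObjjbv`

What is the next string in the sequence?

Applying the rule to each of the 20 symbols of jbvjbvObjbvjbvObjjbv gives the pieces jbv jbv Ob jbv jbv Ob j jbv jbv jbv Ob jbv jbv Ob j jbv jbv jbv jbv Ob, which concatenate to the answer.

jbvjbvObjbvjbvObjjbvjbvjbvObjbvjbvObjjbvjbvjbvjbvOb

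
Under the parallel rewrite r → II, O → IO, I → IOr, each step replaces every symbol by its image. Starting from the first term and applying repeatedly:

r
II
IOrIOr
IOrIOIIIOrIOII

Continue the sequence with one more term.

Rewriting the 14 symbols of IOrIOIIIOrIOII one by one yields IOr IO II IOr IO IOr IOr IOr IO II IOr IO IOr IOr; concatenated:

IOrIOIIIOrIOIOrIOrIOrIOIIIOrIOIOrIOr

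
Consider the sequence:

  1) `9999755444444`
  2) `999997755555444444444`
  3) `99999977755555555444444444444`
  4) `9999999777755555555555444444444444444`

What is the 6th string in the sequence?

Each string has the form 9^{n+3} 7^{n} 5^{3n-1} 4^{3n+3} (n = 1, 2, …).
At n = 6 the blocks have lengths 9, 6, 17, 21.

99999999977777755555555555555555444444444444444444444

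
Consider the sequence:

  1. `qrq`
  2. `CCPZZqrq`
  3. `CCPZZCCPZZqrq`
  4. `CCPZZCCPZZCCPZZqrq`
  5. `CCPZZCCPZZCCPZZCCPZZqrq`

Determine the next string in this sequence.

Each term is the previous one with CCPZZ prepended.
Applying this once more to CCPZZCCPZZCCPZZCCPZZqrq:

CCPZZCCPZZCCPZZCCPZZCCPZZqrq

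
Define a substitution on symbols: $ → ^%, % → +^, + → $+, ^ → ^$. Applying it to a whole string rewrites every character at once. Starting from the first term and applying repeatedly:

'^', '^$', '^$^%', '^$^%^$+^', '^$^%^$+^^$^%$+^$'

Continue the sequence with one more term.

^$^%^$+^^$^%$+^$^$^%^$+^^%$+^$^%

Replace each of the 16 characters of ^$^%^$+^^$^%$+^$ in place — ^$ ^% ^$ +^ ^$ ^% $+ ^$ ^$ ^% ^$ +^ ^% $+ ^$ ^% — and concatenate.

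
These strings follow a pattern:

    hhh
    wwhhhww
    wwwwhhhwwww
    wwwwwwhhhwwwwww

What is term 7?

Every step adds ww to the front and ww to the end of the previous string.
From wwwwwwhhhwwwwww, 3 further steps: wwwwwwhhhwwwwww → wwwwwwwwhhhwwwwwwww → wwwwwwwwwwhhhwwwwwwwwww → (answer).

wwwwwwwwwwwwhhhwwwwwwwwwwww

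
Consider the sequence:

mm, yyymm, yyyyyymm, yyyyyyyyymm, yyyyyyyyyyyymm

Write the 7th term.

yyyyyyyyyyyyyyyyyymm

The strings grow by a fixed prefix yyy each time.
From yyyyyyyyyyyymm, 2 further steps: yyyyyyyyyyyymm → yyyyyyyyyyyyyyymm → (answer).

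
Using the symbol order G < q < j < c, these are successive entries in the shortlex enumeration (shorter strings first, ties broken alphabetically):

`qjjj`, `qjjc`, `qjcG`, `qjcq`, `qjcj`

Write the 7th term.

Advancing 2 positions from qjcj through qjcj → qjcc reaches term 7.

qcGG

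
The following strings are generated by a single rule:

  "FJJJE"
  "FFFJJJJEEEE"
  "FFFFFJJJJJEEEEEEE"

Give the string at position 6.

Term n consists of 2n-1 F's, followed by n+2 J's, followed by 3n-2 E's (n = 1, 2, …).
For term 6, n = 6, so the run lengths are 11, 8, 16.

FFFFFFFFFFFJJJJJJJJEEEEEEEEEEEEEEEE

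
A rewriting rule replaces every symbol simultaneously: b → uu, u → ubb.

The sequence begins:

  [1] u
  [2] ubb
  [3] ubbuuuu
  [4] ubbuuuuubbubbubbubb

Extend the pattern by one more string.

Replace each of the 19 characters of ubbuuuuubbubbubbubb in place — ubb uu uu ubb ubb ubb ubb ubb uu uu ubb uu uu ubb uu uu ubb uu uu — and concatenate.

ubbuuuuubbubbubbubbubbuuuuubbuuuuubbuuuuubbuuuu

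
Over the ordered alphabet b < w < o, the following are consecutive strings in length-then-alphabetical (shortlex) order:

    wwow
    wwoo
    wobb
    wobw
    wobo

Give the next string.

wowb

The successor of wobo increments the rightmost position that isn't already o and resets every position after it to b.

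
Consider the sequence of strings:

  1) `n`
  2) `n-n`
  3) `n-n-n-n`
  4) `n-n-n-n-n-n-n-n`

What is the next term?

Every step duplicates the string with '-' between the halves.
Doubling n-n-n-n-n-n-n-n with '-' between the halves:

n-n-n-n-n-n-n-n-n-n-n-n-n-n-n-n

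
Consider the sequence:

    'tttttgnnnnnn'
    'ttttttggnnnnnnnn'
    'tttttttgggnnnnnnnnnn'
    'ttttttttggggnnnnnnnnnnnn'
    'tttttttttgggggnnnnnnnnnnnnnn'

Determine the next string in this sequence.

The n-th term is n+3 t's then n-1 g's then 2n+2 n's, where the shown terms are n = 2, 3, 4, 5, 6.
For the next term, n = 7, so the run lengths are 10, 6, 16.

ttttttttttggggggnnnnnnnnnnnnnnnn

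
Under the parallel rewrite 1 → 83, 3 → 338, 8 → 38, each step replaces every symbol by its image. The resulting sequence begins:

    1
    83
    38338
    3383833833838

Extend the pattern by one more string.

Applying the rule to each of the 13 symbols of 3383833833838 gives the pieces 338 338 38 338 38 338 338 38 338 338 38 338 38, which concatenate to the answer.

3383383833838338338383383383833838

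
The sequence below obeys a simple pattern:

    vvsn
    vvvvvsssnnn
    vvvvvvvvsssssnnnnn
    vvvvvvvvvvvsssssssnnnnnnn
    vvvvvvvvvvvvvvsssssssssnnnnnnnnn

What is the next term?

vvvvvvvvvvvvvvvvvsssssssssssnnnnnnnnnnn

The n-th term is 3n-1 v's then 2n-1 s's then 2n-1 n's (n = 1, 2, …).
Setting n = 6 gives 17, 11, 11 characters in each block.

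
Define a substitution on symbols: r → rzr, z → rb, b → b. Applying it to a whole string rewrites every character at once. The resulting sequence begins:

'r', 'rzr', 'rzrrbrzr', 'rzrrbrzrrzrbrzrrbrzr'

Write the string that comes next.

Replace each of the 20 characters of rzrrbrzrrzrbrzrrbrzr in place — rzr rb rzr rzr b rzr rb rzr rzr rb rzr b rzr rb rzr rzr b rzr rb rzr — and concatenate.

rzrrbrzrrzrbrzrrbrzrrzrrbrzrbrzrrbrzrrzrbrzrrbrzr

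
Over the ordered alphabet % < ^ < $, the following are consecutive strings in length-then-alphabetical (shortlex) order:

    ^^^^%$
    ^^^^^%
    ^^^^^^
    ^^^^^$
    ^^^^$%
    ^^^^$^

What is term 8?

Stepping forward 2 times from ^^^^$^: ^^^^$^ → ^^^^$$, then the target.

^^^$%%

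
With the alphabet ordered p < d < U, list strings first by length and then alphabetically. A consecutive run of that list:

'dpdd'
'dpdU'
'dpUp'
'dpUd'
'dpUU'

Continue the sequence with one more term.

The successor of dpUU increments the rightmost position that isn't already U and resets every position after it to p.

ddpp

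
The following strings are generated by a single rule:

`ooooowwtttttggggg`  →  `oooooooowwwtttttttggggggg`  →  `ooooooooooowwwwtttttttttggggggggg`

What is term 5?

ooooooooooooooooowwwwwwtttttttttttttggggggggggggg

The n-th term is 3n-1 o's then n w's then 2n+1 t's then 2n+1 g's, where the shown terms are n = 2, 3, 4.
Setting n = 6 gives 17, 6, 13, 13 characters in each block.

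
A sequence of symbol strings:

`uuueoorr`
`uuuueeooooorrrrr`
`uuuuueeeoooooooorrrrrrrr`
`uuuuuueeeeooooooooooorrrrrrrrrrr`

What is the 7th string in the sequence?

Each string has the form u^{n+2} e^{n} o^{3n-1} r^{3n-1} (n = 1, 2, …).
For term 7, n = 7, so the run lengths are 9, 7, 20, 20.

uuuuuuuuueeeeeeeoooooooooooooooooooorrrrrrrrrrrrrrrrrrrr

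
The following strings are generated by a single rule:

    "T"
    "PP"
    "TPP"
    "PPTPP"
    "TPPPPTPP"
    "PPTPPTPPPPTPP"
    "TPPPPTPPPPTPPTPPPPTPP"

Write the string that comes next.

PPTPPTPPPPTPPTPPPPTPPPPTPPTPPPPTPP

This is a Fibonacci-style word recurrence s(k) = s(k−2)·s(k−1): e.g. T·PP = TPP.
So term 8 is PPTPPTPPPPTPP·TPPPPTPPPPTPPTPPPPTPP.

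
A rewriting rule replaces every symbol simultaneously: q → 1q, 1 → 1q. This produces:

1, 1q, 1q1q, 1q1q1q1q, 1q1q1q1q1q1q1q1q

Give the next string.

Rewriting the 16 symbols of 1q1q1q1q1q1q1q1q one by one yields 1q 1q 1q 1q 1q 1q 1q 1q 1q 1q 1q 1q 1q 1q 1q 1q; concatenated:

1q1q1q1q1q1q1q1q1q1q1q1q1q1q1q1q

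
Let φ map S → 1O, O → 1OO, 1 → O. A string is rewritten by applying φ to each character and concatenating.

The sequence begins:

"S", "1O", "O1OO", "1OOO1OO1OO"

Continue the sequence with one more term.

Rewriting each symbol of 1OOO1OO1OO: 1→O, O→1OO, O→1OO, O→1OO, 1→O, O→1OO, O→1OO, 1→O, O→1OO, O→1OO, which concatenates to O 1OO 1OO 1OO O 1OO 1OO O 1OO 1OO.

O1OO1OO1OOO1OO1OOO1OO1OO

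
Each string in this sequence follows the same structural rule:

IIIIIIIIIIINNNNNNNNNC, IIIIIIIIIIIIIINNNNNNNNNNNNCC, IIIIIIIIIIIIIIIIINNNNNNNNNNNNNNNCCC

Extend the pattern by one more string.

Reading off run lengths: I runs 11, 14, 17; N runs 9, 12, 15; C runs 1, 2, 3 — each is linear in n, where the shown terms are n = 3, 4, 5.
At n = 6 the blocks have lengths 20, 18, 4.

IIIIIIIIIIIIIIIIIIIINNNNNNNNNNNNNNNNNNCCCC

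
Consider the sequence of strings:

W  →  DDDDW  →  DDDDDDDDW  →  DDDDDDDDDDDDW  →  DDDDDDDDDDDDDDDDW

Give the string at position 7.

DDDDDDDDDDDDDDDDDDDDDDDDW

Each term is the previous one with DDDD prepended.
From DDDDDDDDDDDDDDDDW, 2 further steps: DDDDDDDDDDDDDDDDW → DDDDDDDDDDDDDDDDDDDDW → (answer).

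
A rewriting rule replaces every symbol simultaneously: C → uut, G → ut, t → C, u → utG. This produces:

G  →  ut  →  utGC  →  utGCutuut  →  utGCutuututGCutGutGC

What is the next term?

utGCutuututGCutGutGCutGCutuututGCututGCutuut

φ(utGCutuututGCutGutGC) expands symbol-by-symbol to utG C ut uut utG C utG utG C utG C ut uut utG C ut utG C ut uut; joining the 20 pieces gives the next term.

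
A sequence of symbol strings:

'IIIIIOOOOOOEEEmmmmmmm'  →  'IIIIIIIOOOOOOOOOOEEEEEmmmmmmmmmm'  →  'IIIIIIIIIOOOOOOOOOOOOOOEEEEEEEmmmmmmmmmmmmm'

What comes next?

Each string has the form I^{2n+1} O^{4n-2} E^{2n-1} m^{3n+1}, where the shown terms are n = 2, 3, 4.
At n = 5 the blocks have lengths 11, 18, 9, 16.

IIIIIIIIIIIOOOOOOOOOOOOOOOOOOEEEEEEEEEmmmmmmmmmmmmmmmm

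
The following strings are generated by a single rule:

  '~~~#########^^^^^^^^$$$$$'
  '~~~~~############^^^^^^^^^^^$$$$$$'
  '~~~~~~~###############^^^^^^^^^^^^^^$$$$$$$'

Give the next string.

Reading off run lengths: ~ runs 3, 5, 7; # runs 9, 12, 15; ^ runs 8, 11, 14; $ runs 5, 6, 7 — each is linear in n, where the shown terms are n = 2, 3, 4.
At n = 5 the blocks have lengths 9, 18, 17, 8.

~~~~~~~~~##################^^^^^^^^^^^^^^^^^$$$$$$$$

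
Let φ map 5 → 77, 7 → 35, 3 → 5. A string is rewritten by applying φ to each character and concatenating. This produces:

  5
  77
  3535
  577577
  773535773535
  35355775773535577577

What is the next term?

577577773535773535577577773535773535

φ(35355775773535577577) expands symbol-by-symbol to 5 77 5 77 77 35 35 77 35 35 5 77 5 77 77 35 35 77 35 35; joining the 20 pieces gives the next term.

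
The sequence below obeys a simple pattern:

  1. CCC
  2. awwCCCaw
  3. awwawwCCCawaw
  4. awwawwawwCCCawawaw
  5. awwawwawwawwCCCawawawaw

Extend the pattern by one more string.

s(k+1) = aww·s(k)·aw, so each term gains aww as a prefix and aw as a suffix.
Applying this once more to awwawwawwawwCCCawawawaw:

awwawwawwawwawwCCCawawawawaw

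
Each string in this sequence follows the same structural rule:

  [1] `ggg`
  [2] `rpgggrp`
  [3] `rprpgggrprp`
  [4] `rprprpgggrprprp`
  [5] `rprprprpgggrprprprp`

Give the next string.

rprprprprpgggrprprprprp

Each term wraps the previous one in rp on the left and rp on the right.
One more step from rprprprpgggrprprprp gives the answer.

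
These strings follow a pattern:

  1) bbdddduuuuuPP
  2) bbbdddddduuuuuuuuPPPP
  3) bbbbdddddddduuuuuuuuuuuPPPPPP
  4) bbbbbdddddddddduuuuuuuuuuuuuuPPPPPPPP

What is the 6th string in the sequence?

bbbbbbbdddddddddddddduuuuuuuuuuuuuuuuuuuuPPPPPPPPPPPP

Term n consists of n+1 b's, followed by 2n+2 d's, followed by 3n+2 u's, followed by 2n P's (n = 1, 2, …).
Setting n = 6 gives 7, 14, 20, 12 characters in each block.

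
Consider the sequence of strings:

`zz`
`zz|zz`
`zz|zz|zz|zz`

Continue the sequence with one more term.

Every step duplicates the string with '|' between the halves.
So the next term is two copies of zz|zz|zz|zz with '|' between the halves.

zz|zz|zz|zz|zz|zz|zz|zz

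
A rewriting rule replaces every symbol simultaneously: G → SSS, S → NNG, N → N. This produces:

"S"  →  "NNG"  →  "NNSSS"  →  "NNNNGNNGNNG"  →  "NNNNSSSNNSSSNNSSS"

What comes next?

NNNNNNGNNGNNGNNNNGNNGNNGNNNNGNNGNNG

Replace each of the 17 characters of NNNNSSSNNSSSNNSSS in place — N N N N NNG NNG NNG N N NNG NNG NNG N N NNG NNG NNG — and concatenate.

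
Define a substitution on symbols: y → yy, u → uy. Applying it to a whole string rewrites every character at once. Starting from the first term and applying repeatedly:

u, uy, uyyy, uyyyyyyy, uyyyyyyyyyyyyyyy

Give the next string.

uyyyyyyyyyyyyyyyyyyyyyyyyyyyyyyy

φ(uyyyyyyyyyyyyyyy) expands symbol-by-symbol to uy yy yy yy yy yy yy yy yy yy yy yy yy yy yy yy; joining the 16 pieces gives the next term.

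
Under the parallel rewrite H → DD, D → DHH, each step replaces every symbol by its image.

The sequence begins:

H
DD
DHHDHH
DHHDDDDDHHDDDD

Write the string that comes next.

φ(DHHDDDDDHHDDDD) expands symbol-by-symbol to DHH DD DD DHH DHH DHH DHH DHH DD DD DHH DHH DHH DHH; joining the 14 pieces gives the next term.

DHHDDDDDHHDHHDHHDHHDHHDDDDDHHDHHDHHDHH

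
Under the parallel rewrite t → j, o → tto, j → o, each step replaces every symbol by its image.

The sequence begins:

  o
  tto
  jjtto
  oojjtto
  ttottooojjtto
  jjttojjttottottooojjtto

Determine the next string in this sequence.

oojjttooojjttojjttojjttottottooojjtto

φ(jjttojjttottottooojjtto) expands symbol-by-symbol to o o j j tto o o j j tto j j tto j j tto tto tto o o j j tto; joining the 23 pieces gives the next term.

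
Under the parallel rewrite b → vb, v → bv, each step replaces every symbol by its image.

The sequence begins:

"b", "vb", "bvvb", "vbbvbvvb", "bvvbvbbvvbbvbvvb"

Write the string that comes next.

vbbvbvvbbvvbvbbvbvvbvbbvvbbvbvvb

φ(bvvbvbbvvbbvbvvb) expands symbol-by-symbol to vb bv bv vb bv vb vb bv bv vb vb bv vb bv bv vb; joining the 16 pieces gives the next term.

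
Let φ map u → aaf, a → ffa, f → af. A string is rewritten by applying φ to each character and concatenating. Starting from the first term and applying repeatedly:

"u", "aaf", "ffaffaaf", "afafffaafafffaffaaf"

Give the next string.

Replace each of the 19 characters of afafffaafafffaffaaf in place — ffa af ffa af af af ffa ffa af ffa af af af ffa af af ffa ffa af — and concatenate.

ffaafffaafafafffaffaafffaafafafffaafafffaffaaf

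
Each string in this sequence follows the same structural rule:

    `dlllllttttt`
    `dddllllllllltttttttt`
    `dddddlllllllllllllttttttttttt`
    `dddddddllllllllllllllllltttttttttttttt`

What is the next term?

The n-th term is 2n-1 d's then 4n+1 l's then 3n+2 t's (n = 1, 2, …).
For the next term, n = 5, so the run lengths are 9, 21, 17.

dddddddddlllllllllllllllllllllttttttttttttttttt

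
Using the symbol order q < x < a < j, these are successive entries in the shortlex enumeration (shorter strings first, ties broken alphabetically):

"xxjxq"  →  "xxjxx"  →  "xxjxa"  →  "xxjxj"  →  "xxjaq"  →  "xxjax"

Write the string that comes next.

Treat xxjax as a base-4 numeral over the given alphabet and add one, carrying through any trailing j's.

xxjaa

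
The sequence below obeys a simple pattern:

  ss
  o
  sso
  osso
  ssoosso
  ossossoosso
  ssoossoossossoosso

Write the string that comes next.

This is a Fibonacci-style word recurrence s(k) = s(k−2)·s(k−1): e.g. ss·o = sso.
The next term joins ossossoosso and ssoossoossossoosso.

ossossoossossoossoossossoosso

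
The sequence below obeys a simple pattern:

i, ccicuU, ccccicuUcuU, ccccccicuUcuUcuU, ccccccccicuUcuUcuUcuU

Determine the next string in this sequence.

s(k+1) = cc·s(k)·cuU, so each term gains cc as a prefix and cuU as a suffix.
Applying this once more to ccccccccicuUcuUcuUcuU:

ccccccccccicuUcuUcuUcuUcuU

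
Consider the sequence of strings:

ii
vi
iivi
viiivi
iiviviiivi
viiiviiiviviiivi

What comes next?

This is a Fibonacci-style word recurrence s(k) = s(k−2)·s(k−1): e.g. ii·vi = iivi.
So term 7 is iiviviiivi·viiiviiiviviiivi.

iiviviiiviviiiviiiviviiivi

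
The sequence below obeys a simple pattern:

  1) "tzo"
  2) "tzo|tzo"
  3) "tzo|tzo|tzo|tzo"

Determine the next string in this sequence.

tzo|tzo|tzo|tzo|tzo|tzo|tzo|tzo

s(k+1) = s(k)·|·s(k) — each term doubles the last with '|' between the halves.
So the next term is two copies of tzo|tzo|tzo|tzo with '|' between the halves.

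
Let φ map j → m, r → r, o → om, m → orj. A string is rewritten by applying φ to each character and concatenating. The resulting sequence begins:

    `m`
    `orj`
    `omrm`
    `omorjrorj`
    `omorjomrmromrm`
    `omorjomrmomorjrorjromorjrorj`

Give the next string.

Replace each of the 28 characters of omorjomrmomorjrorjromorjrorj in place — om orj om r m om orj r orj om orj om r m r om r m r om orj om r m r om r m — and concatenate.

omorjomrmomorjrorjomorjomrmromrmromorjomrmromrm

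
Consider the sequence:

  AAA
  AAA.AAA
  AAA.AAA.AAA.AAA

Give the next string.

Each string is two copies of the previous one joined by '.'.
One more doubling of AAA.AAA.AAA.AAA gives the answer.

AAA.AAA.AAA.AAA.AAA.AAA.AAA.AAA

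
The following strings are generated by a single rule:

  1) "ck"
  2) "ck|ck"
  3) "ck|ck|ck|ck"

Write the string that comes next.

s(k+1) = s(k)·|·s(k) — each term doubles the last with '|' between the halves.
One more doubling of ck|ck|ck|ck gives the answer.

ck|ck|ck|ck|ck|ck|ck|ck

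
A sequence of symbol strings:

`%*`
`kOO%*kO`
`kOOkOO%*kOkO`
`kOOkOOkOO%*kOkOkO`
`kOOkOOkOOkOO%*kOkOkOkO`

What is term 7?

Each term wraps the previous one in kOO on the left and kO on the right.
From kOOkOOkOOkOO%*kOkOkOkO, 2 further steps: kOOkOOkOOkOO%*kOkOkOkO → kOOkOOkOOkOOkOO%*kOkOkOkOkO → (answer).

kOOkOOkOOkOOkOOkOO%*kOkOkOkOkOkO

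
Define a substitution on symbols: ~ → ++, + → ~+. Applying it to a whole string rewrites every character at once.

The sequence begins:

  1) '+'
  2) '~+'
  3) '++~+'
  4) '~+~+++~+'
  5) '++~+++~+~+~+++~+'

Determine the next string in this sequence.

Rewriting the 16 symbols of ++~+++~+~+~+++~+ one by one yields ~+ ~+ ++ ~+ ~+ ~+ ++ ~+ ++ ~+ ++ ~+ ~+ ~+ ++ ~+; concatenated:

~+~+++~+~+~+++~+++~+++~+~+~+++~+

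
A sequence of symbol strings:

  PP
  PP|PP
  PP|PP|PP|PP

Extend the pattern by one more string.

PP|PP|PP|PP|PP|PP|PP|PP

Each string is two copies of the previous one joined by '|'.
One more doubling of PP|PP|PP|PP gives the answer.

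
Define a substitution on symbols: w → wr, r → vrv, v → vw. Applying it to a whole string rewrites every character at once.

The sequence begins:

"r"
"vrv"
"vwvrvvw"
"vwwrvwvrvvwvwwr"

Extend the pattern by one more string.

Applying the rule to each of the 15 symbols of vwwrvwvrvvwvwwr gives the pieces vw wr wr vrv vw wr vw vrv vw vw wr vw wr wr vrv, which concatenate to the answer.

vwwrwrvrvvwwrvwvrvvwvwwrvwwrwrvrv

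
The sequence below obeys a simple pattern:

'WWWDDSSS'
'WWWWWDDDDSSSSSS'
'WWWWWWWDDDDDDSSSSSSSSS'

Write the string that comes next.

WWWWWWWWWDDDDDDDDSSSSSSSSSSSS

Reading off run lengths: W runs 3, 5, 7; D runs 2, 4, 6; S runs 3, 6, 9 — each is linear in n (n = 1, 2, …).
For the next term, n = 4, so the run lengths are 9, 8, 12.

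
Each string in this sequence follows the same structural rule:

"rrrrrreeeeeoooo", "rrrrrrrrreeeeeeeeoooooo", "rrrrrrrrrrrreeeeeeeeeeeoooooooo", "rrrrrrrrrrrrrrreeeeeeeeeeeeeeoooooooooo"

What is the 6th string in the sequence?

rrrrrrrrrrrrrrrrrrrrreeeeeeeeeeeeeeeeeeeeoooooooooooooo

Each string has the form r^{3n} e^{3n-1} o^{2n}, where the shown terms are n = 2, 3, 4, 5.
For term 6, n = 7, so the run lengths are 21, 20, 14.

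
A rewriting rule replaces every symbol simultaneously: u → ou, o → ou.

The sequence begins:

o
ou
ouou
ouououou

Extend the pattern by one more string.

ouououououououou

Apply φ to ouououou symbol by symbol: o→ou, u→ou, o→ou, u→ou, o→ou, u→ou, o→ou, u→ou; joined: ou ou ou ou ou ou ou ou.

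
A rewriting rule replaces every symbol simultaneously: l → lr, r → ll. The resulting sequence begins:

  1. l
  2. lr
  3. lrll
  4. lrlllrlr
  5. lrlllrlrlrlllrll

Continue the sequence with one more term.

lrlllrlrlrlllrlllrlllrlrlrlllrlr

φ(lrlllrlrlrlllrll) expands symbol-by-symbol to lr ll lr lr lr ll lr ll lr ll lr lr lr ll lr lr; joining the 16 pieces gives the next term.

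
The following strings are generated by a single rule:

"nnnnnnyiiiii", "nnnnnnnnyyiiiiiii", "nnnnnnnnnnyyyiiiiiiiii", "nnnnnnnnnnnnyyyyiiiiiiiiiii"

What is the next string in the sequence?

nnnnnnnnnnnnnnyyyyyiiiiiiiiiiiii

Each string has the form n^{2n} y^{n-2} i^{2n-1}, where the shown terms are n = 3, 4, 5, 6.
For the next term, n = 7, so the run lengths are 14, 5, 13.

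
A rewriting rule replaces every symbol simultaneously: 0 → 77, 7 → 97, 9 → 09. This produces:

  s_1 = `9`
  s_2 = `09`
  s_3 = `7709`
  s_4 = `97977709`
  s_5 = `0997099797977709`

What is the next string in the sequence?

φ(0997099797977709) expands symbol-by-symbol to 77 09 09 97 77 09 09 97 09 97 09 97 97 97 77 09; joining the 16 pieces gives the next term.

77090997770909970997099797977709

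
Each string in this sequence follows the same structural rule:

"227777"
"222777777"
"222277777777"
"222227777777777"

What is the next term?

222222777777777777

The n-th term is n 2's then 2n 7's, where the shown terms are n = 2, 3, 4, 5.
At n = 6 the blocks have lengths 6, 12.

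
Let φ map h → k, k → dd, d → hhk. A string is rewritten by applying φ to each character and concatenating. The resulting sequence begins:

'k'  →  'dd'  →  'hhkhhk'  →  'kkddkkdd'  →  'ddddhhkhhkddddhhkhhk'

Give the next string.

hhkhhkhhkhhkkkddkkddhhkhhkhhkhhkkkddkkdd

Replace each of the 20 characters of ddddhhkhhkddddhhkhhk in place — hhk hhk hhk hhk k k dd k k dd hhk hhk hhk hhk k k dd k k dd — and concatenate.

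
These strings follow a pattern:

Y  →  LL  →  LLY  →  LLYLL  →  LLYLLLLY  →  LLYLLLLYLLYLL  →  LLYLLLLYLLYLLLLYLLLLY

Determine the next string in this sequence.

From term 3 onward, concatenate the last term with the second-to-last: LL·Y = LLY, LLY·LL = LLYLL, …
The next term joins LLYLLLLYLLYLLLLYLLLLY and LLYLLLLYLLYLL.

LLYLLLLYLLYLLLLYLLLLYLLYLLLLYLLYLL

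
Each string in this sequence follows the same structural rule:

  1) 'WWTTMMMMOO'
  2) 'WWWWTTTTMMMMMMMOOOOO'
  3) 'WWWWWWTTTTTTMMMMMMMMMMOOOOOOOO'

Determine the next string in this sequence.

WWWWWWWWTTTTTTTTMMMMMMMMMMMMMOOOOOOOOOOO

Reading off run lengths: W runs 2, 4, 6; T runs 2, 4, 6; M runs 4, 7, 10; O runs 2, 5, 8 — each is linear in n (n = 1, 2, …).
Setting n = 4 gives 8, 8, 13, 11 characters in each block.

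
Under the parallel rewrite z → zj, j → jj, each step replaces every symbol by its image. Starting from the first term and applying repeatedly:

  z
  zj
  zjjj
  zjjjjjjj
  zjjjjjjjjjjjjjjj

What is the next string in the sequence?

zjjjjjjjjjjjjjjjjjjjjjjjjjjjjjjj

φ(zjjjjjjjjjjjjjjj) expands symbol-by-symbol to zj jj jj jj jj jj jj jj jj jj jj jj jj jj jj jj; joining the 16 pieces gives the next term.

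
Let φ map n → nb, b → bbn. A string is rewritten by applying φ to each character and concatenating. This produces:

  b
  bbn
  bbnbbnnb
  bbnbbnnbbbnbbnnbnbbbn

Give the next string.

Replace each of the 21 characters of bbnbbnnbbbnbbnnbnbbbn in place — bbn bbn nb bbn bbn nb nb bbn bbn bbn nb bbn bbn nb nb bbn nb bbn bbn bbn nb — and concatenate.

bbnbbnnbbbnbbnnbnbbbnbbnbbnnbbbnbbnnbnbbbnnbbbnbbnbbnnb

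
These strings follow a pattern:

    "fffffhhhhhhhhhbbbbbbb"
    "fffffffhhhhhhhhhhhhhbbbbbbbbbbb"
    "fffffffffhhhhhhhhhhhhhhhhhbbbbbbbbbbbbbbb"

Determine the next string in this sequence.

fffffffffffhhhhhhhhhhhhhhhhhhhhhbbbbbbbbbbbbbbbbbbb

Each string has the form f^{2n+1} h^{4n+1} b^{4n-1}, where the shown terms are n = 2, 3, 4.
For the next term, n = 5, so the run lengths are 11, 21, 19.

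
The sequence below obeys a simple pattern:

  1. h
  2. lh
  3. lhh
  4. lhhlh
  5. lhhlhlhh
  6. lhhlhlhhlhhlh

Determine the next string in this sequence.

lhhlhlhhlhhlhlhhlhlhh

Each term (from the third on) is the previous term followed by the one before it: term 3 = lh·h = lhh.
The next term joins lhhlhlhhlhhlh and lhhlhlhh.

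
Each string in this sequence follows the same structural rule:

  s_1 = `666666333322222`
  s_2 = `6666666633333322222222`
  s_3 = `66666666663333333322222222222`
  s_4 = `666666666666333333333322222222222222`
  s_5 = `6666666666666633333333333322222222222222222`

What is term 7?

Term n consists of 2n+2 6's, followed by 2n 3's, followed by 3n-1 2's, where the shown terms are n = 2, 3, 4, 5, 6.
Setting n = 8 gives 18, 16, 23 characters in each block.

666666666666666666333333333333333322222222222222222222222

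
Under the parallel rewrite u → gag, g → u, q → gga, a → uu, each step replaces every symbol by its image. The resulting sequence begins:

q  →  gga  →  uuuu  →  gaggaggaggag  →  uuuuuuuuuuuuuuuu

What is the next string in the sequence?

gaggaggaggaggaggaggaggaggaggaggaggaggaggaggaggag

φ(uuuuuuuuuuuuuuuu) expands symbol-by-symbol to gag gag gag gag gag gag gag gag gag gag gag gag gag gag gag gag; joining the 16 pieces gives the next term.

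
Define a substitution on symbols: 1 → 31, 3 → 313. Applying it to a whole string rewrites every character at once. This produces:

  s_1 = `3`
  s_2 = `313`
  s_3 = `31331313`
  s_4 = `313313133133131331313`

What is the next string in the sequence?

Replace each of the 21 characters of 313313133133131331313 in place — 313 31 313 313 31 313 31 313 313 31 313 313 31 313 31 313 313 31 313 31 313 — and concatenate.

3133131331331313313133133131331331313313133133131331313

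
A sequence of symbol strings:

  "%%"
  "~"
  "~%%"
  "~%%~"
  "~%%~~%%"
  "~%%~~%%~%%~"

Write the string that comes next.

~%%~~%%~%%~~%%~~%%

Each term (from the third on) is the previous term followed by the one before it: term 3 = ~·%% = ~%%.
The next term joins ~%%~~%%~%%~ and ~%%~~%%.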